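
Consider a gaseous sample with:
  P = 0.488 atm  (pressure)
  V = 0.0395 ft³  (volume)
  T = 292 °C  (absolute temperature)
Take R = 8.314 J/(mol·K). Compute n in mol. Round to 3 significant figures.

0.0118 mol

From the ideal-gas law: n = PV/(RT).
P = 0.488 atm = 49447 Pa; V = 0.0395 ft³ = 0.001119 m³; T = 292 °C = 565.1 K; R = 8.314 J/(mol·K).
n = 0.01177 mol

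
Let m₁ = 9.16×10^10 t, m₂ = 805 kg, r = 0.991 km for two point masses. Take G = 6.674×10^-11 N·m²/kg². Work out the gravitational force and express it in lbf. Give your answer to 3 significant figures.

From Newton's law of gravitation: F = Gm₁m₂/r².
m₁ = 9.16×10^10 t = 9.160×10^13 kg; m₂ = 805 kg; r = 0.991 km = 991.0 m; G = 6.674×10^-11 N·m²/kg².
F = 5.011 N  (the unit combination reduces to kg·m/s² = N)
5.011 N × (1 lbf / 4.448 N) = 1.127 lbf

1.13 lbf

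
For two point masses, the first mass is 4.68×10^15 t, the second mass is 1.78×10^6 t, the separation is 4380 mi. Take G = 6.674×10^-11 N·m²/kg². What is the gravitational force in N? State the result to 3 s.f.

11200 N

From Newton's law of gravitation: F = Gm₁m₂/r².
m₁ = 4.68×10^15 t = 4.680×10^18 kg; m₂ = 1.78×10^6 t = 1.780×10^9 kg; r = 4380 mi = 7.049×10^6 m; G = 6.674×10^-11 N·m²/kg².
F = 11189 N  (the unit combination reduces to kg·m/s² = N)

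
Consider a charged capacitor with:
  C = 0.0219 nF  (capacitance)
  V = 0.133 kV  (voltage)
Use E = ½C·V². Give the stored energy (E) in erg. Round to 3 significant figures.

Directly: E = ½CV².
C = 0.0219 nF = 2.190×10^-11 F; V = 0.133 kV = 133.0 V.
E = 1.937×10^-7 J
1.937×10^-7 J × (1 erg / 1.000×10^-7 J) = 1.937 erg

1.94 erg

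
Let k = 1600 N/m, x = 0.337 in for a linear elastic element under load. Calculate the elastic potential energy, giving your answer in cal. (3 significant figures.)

Directly: U = ½kx².
k = 1600 N/m; x = 0.337 in = 0.008560 m.
U = 0.05862 J
0.05862 J × (1 cal / 4.184 J) = 0.01401 cal

0.0140 cal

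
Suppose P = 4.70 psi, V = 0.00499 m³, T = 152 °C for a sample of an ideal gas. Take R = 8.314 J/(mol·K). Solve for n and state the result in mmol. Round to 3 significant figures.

From the ideal-gas law: n = PV/(RT).
P = 4.70 psi = 32405 Pa; V = 0.00499 m³; T = 152 °C = 425.1 K; R = 8.314 J/(mol·K).
n = 0.04575 mol
0.04575 mol × (1 mmol / 0.001000 mol) = 45.75 mmol

45.7 mmol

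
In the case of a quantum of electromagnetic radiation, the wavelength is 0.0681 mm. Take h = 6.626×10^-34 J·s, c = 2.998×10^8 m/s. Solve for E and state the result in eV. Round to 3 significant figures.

0.0182 eV

E is given directly by: E = hc/λ.
λ = 0.0681 mm = 6.810×10^-5 m; h = 6.626×10^-34 J·s; c = 2.998×10^8 m/s.
E = 2.917×10^-21 J
2.917×10^-21 J × (1 eV / 1.602×10^-19 J) = 0.01821 eV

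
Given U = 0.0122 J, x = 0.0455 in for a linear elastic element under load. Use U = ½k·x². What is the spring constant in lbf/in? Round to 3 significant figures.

Rearranging U = ½k·x² for k: k = 2U/x².
U = 0.0122 J; x = 0.0455 in = 0.001156 m.
k = 18268 N/m
18268 N/m × (1 lbf/in / 175.1 N/m) = 104.3 lbf/in

104 lbf/in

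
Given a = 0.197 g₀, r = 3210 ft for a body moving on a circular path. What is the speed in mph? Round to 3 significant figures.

Solving a = v²/r for v: v = √(a·r).
a = 0.197 g₀ = 1.932 m/s²; r = 3210 ft = 978.4 m.
v = 43.48 m/s
43.48 m/s × (1 mph / 0.4470 m/s) = 97.25 mph

97.3 mph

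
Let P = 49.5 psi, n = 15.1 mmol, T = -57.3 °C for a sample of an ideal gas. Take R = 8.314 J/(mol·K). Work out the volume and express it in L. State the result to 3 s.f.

0.0794 L

Solving PV = nRT for V: V = nRT/P.
P = 49.5 psi = 3.413×10^5 Pa; n = 15.1 mmol = 0.01510 mol; T = -57.3 °C = 215.8 K; R = 8.314 J/(mol·K).
V = 7.940×10^-5 m³
7.940×10^-5 m³ × (1 L / 0.001000 m³) = 0.07940 L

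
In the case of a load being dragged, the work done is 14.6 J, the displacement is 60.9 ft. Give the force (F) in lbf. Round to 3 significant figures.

Rearranging: F = W/d.
W = 14.6 J; d = 60.9 ft = 18.56 m.
F = 0.7865 N  (the unit combination reduces to kg·m/s² = N)
0.7865 N × (1 lbf / 4.448 N) = 0.1768 lbf

0.177 lbf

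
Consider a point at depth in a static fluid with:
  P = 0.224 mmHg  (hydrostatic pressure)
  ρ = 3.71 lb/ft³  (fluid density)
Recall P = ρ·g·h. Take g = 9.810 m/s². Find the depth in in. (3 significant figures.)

2.02 in

Solving P = ρ·g·h for h: h = P/(ρ·g).
P = 0.224 mmHg = 29.86 Pa; ρ = 3.71 lb/ft³ = 59.43 kg/m³; g = 9.810 m/s².
h = 0.05123 m
0.05123 m × (1 in / 0.02540 m) = 2.017 in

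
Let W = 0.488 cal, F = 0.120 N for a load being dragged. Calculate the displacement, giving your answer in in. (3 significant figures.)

Rearranging W = F·d for d: d = W/F.
W = 0.488 cal = 2.042 J; F = 0.120 N.
d = 17.01 m
17.01 m × (1 in / 0.02540 m) = 669.9 in

670 in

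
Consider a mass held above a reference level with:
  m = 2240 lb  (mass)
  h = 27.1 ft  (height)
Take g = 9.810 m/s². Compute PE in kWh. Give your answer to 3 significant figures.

0.0229 kWh

Directly: PE = mgh.
m = 2240 lb = 1016 kg; h = 27.1 ft = 8.260 m; g = 9.810 m/s².
PE = 82332 J
82332 J × (1 kWh / 3.600×10^6 J) = 0.02287 kWh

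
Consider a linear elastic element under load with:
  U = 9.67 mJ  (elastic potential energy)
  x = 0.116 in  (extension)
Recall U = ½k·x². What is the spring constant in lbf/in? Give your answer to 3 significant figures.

12.7 lbf/in

Rearranging: k = 2U/x².
U = 9.67 mJ = 0.009670 J; x = 0.116 in = 0.002946 m.
k = 2228 N/m
2228 N/m × (1 lbf/in / 175.1 N/m) = 12.72 lbf/in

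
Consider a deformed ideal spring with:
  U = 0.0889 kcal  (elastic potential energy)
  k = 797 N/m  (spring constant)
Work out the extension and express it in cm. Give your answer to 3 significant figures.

96.6 cm

Rearranging U = ½k·x² for x: x = √(2U/k).
U = 0.0889 kcal = 372.0 J; k = 797 N/m.
x = 0.9661 m
0.9661 m × (1 cm / 0.01000 m) = 96.61 cm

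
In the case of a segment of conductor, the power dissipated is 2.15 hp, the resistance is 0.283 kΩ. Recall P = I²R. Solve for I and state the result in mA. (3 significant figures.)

2380 mA

Solving P = I²R for I: I = √(P/R).
P = 2.15 hp = 1603 W; R = 0.283 kΩ = 283.0 Ω.
I = 2.380 A
2.380 A × (1 mA / 0.001000 A) = 2380 mA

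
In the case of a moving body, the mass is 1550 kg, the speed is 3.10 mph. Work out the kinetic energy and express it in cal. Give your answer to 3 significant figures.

356 cal

Directly: KE = ½mv².
m = 1550 kg; v = 3.10 mph = 1.386 m/s.
KE = 1488 J  (the unit combination reduces to kg·m²/s² = J)
1488 J × (1 cal / 4.184 J) = 355.7 cal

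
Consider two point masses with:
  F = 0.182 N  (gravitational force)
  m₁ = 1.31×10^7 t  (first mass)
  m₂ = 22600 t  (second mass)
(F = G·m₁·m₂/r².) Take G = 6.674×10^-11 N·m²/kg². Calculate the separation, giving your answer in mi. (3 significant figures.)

From Newton's law of gravitation: r = √(G·m₁m₂/F).
F = 0.182 N; m₁ = 1.31×10^7 t = 1.310×10^10 kg; m₂ = 22600 t = 2.260×10^7 kg; G = 6.674×10^-11 N·m²/kg².
r = 10420 m
10420 m × (1 mi / 1609 m) = 6.474 mi

6.47 mi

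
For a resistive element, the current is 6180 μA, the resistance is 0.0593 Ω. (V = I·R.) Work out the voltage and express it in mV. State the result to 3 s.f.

From Ohm's law: V = IR.
I = 6180 μA = 0.006180 A; R = 0.0593 Ω.
V = 3.665×10^-4 V
3.665×10^-4 V × (1 mV / 0.001000 V) = 0.3665 mV

0.366 mV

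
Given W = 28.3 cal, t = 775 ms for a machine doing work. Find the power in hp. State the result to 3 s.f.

P is given directly by: P = W/t.
W = 28.3 cal = 118.4 J; t = 775 ms = 0.7750 s.
P = 152.8 W  (the unit combination reduces to kg·m²/s³ = W)
152.8 W × (1 hp / 745.7 W) = 0.2049 hp

0.205 hp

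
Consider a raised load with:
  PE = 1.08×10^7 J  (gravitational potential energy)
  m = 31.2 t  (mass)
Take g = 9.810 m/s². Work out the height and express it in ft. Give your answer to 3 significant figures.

116 ft

Solving PE = m·g·h for h: h = PE/(m·g).
PE = 1.08×10^7 J; m = 31.2 t = 31200 kg; g = 9.810 m/s².
h = 35.29 m
35.29 m × (1 ft / 0.3048 m) = 115.8 ft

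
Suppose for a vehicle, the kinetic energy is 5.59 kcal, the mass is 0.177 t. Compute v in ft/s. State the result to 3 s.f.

Solving KE = ½mv² for v: v = √(2·KE/m).
KE = 5.59 kcal = 23389 J; m = 0.177 t = 177.0 kg.
v = 16.26 m/s
16.26 m/s × (1 ft/s / 0.3048 m/s) = 53.34 ft/s

53.3 ft/s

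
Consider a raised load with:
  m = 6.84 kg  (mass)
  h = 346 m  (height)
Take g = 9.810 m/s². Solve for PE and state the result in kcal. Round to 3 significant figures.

Directly: PE = mgh.
m = 6.84 kg; h = 346 m; g = 9.810 m/s².
PE = 23217 J
23217 J × (1 kcal / 4184 J) = 5.549 kcal

5.55 kcal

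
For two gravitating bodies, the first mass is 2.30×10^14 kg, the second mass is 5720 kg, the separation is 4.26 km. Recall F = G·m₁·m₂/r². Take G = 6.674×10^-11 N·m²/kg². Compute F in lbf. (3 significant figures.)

Directly: F = Gm₁m₂/r².
m₁ = 2.30×10^14 kg; m₂ = 5720 kg; r = 4.26 km = 4260 m; G = 6.674×10^-11 N·m²/kg².
F = 4.838 N
4.838 N × (1 lbf / 4.448 N) = 1.088 lbf

1.09 lbf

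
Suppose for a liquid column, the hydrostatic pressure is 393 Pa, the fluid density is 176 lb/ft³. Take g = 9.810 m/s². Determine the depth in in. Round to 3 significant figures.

Rearranging P = ρ·g·h for h: h = P/(ρ·g).
P = 393 Pa; ρ = 176 lb/ft³ = 2819 kg/m³; g = 9.810 m/s².
h = 0.01421 m
0.01421 m × (1 in / 0.02540 m) = 0.5594 in

0.559 in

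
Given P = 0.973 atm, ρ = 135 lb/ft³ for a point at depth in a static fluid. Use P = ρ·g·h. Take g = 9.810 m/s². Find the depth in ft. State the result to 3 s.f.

15.2 ft

Rearranging: h = P/(ρ·g).
P = 0.973 atm = 98589 Pa; ρ = 135 lb/ft³ = 2162 kg/m³; g = 9.810 m/s².
h = 4.647 m
4.647 m × (1 ft / 0.3048 m) = 15.25 ft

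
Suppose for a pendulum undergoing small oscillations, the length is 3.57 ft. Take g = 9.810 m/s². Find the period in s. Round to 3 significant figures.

Directly: T = 2π√(L/g).
L = 3.57 ft = 1.088 m; g = 9.810 m/s².
T = 2.093 s

2.09 s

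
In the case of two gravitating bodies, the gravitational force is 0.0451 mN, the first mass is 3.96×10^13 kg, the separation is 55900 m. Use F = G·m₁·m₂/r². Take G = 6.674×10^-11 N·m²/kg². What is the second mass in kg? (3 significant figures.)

From Newton's law of gravitation: m₂ = F·r²/(G·m₁).
F = 0.0451 mN = 4.510×10^-5 N; m₁ = 3.96×10^13 kg; r = 55900 m; G = 6.674×10^-11 N·m²/kg².
m₂ = 53.32 kg

53.3 kg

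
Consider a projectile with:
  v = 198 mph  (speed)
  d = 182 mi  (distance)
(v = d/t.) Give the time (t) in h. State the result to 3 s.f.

Rearranging: t = d/v.
v = 198 mph = 88.51 m/s; d = 182 mi = 2.929×10^5 m.
t = 3309 s
3309 s × (1 h / 3600 s) = 0.9192 h

0.919 h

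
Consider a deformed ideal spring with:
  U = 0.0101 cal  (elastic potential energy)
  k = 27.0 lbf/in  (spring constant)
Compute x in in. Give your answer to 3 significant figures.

Rearranging U = ½k·x² for x: x = √(2U/k).
U = 0.0101 cal = 0.04226 J; k = 27.0 lbf/in = 4728 N/m.
x = 0.004228 m
0.004228 m × (1 in / 0.02540 m) = 0.1664 in

0.166 in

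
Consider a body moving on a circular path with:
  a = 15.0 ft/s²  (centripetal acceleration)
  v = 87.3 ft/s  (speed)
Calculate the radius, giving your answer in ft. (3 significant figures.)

508 ft

Solving a = v²/r for r: r = v²/a.
a = 15.0 ft/s² = 4.572 m/s²; v = 87.3 ft/s = 26.61 m/s.
r = 154.9 m
154.9 m × (1 ft / 0.3048 m) = 508.1 ft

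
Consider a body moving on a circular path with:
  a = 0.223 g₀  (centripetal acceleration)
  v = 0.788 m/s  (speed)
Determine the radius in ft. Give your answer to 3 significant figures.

Rearranging a = v²/r for r: r = v²/a.
a = 0.223 g₀ = 2.187 m/s²; v = 0.788 m/s.
r = 0.2839 m
0.2839 m × (1 ft / 0.3048 m) = 0.9316 ft

0.932 ft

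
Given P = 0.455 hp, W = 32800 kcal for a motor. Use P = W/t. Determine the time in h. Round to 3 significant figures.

Rearranging: t = W/P.
P = 0.455 hp = 339.3 W; W = 32800 kcal = 1.372×10^8 J.
t = 4.045×10^5 s
4.045×10^5 s × (1 h / 3600 s) = 112.4 h

112 h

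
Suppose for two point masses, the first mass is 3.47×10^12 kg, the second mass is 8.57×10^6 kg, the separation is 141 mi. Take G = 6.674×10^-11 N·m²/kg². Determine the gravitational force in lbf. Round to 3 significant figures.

0.00867 lbf

From Newton's law of gravitation: F = Gm₁m₂/r².
m₁ = 3.47×10^12 kg; m₂ = 8.57×10^6 kg; r = 141 mi = 2.269×10^5 m; G = 6.674×10^-11 N·m²/kg².
F = 0.03854 N
0.03854 N × (1 lbf / 4.448 N) = 0.008665 lbf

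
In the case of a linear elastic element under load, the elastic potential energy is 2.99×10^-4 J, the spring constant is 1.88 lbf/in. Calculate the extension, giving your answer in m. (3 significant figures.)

0.00135 m

Rearranging: x = √(2U/k).
U = 2.99×10^-4 J; k = 1.88 lbf/in = 329.2 N/m.
x = 0.001348 m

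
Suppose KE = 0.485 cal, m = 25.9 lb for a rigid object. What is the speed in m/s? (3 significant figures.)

0.588 m/s

Rearranging: v = √(2·KE/m).
KE = 0.485 cal = 2.029 J; m = 25.9 lb = 11.75 kg.
v = 0.5878 m/s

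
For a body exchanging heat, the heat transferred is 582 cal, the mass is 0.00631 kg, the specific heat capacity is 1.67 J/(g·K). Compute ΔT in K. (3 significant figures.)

231 K

Rearranging: ΔT = Q/(m·c).
Q = 582 cal = 2435 J; m = 0.00631 kg; c = 1.67 J/(g·K) = 1670 J/(kg·K).
ΔT = 231.1 K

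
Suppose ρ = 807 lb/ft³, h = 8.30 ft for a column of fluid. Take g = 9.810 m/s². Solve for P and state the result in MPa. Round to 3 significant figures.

0.321 MPa

P is given directly by: P = ρgh.
ρ = 807 lb/ft³ = 12927 kg/m³; h = 8.30 ft = 2.530 m; g = 9.810 m/s².
P = 3.208×10^5 Pa  (the unit combination reduces to kg/(m·s²) = Pa)
3.208×10^5 Pa × (1 MPa / 1.000×10^6 Pa) = 0.3208 MPa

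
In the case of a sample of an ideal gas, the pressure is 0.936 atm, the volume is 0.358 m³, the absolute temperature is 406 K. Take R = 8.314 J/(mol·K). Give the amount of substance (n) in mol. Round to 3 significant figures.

Solving PV = nRT for n: n = PV/(RT).
P = 0.936 atm = 94840 Pa; V = 0.358 m³; T = 406 K; R = 8.314 J/(mol·K).
n = 10.06 mol

10.1 mol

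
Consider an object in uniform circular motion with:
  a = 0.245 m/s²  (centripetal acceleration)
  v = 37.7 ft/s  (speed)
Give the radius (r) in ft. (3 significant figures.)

1770 ft

Solving a = v²/r for r: r = v²/a.
a = 0.245 m/s²; v = 37.7 ft/s = 11.49 m/s.
r = 538.9 m
538.9 m × (1 ft / 0.3048 m) = 1768 ft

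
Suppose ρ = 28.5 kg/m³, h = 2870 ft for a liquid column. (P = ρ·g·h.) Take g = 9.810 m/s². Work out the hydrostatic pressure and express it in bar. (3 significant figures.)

P is given directly by: P = ρgh.
ρ = 28.5 kg/m³; h = 2870 ft = 874.8 m; g = 9.810 m/s².
P = 2.446×10^5 Pa
2.446×10^5 Pa × (1 bar / 1.000×10^5 Pa) = 2.446 bar

2.45 bar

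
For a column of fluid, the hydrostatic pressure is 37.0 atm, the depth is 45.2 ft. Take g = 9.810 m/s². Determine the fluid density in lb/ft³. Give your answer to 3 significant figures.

1730 lb/ft³

Rearranging P = ρ·g·h for ρ: ρ = P/(g·h).
P = 37.0 atm = 3.749×10^6 Pa; h = 45.2 ft = 13.78 m; g = 9.810 m/s².
ρ = 27739 kg/m³
27739 kg/m³ × (1 lb/ft³ / 16.02 kg/m³) = 1732 lb/ft³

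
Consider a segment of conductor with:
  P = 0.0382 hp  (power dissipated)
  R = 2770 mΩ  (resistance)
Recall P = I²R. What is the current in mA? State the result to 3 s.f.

Rearranging P = I²R for I: I = √(P/R).
P = 0.0382 hp = 28.49 W; R = 2770 mΩ = 2.770 Ω.
I = 3.207 A
3.207 A × (1 mA / 0.001000 A) = 3207 mA

3210 mA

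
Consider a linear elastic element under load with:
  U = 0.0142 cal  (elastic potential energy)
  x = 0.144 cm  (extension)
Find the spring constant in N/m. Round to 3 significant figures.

57300 N/m

Rearranging U = ½k·x² for k: k = 2U/x².
U = 0.0142 cal = 0.05941 J; x = 0.144 cm = 0.001440 m.
k = 57304 N/m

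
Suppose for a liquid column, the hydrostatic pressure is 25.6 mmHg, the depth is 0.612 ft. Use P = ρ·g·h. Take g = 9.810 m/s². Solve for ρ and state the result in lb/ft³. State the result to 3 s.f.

116 lb/ft³

Rearranging P = ρ·g·h for ρ: ρ = P/(g·h).
P = 25.6 mmHg = 3413 Pa; h = 0.612 ft = 0.1865 m; g = 9.810 m/s².
ρ = 1865 kg/m³
1865 kg/m³ × (1 lb/ft³ / 16.02 kg/m³) = 116.4 lb/ft³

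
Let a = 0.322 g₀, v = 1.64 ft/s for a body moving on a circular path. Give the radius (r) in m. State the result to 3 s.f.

0.0791 m

Rearranging a = v²/r for r: r = v²/a.
a = 0.322 g₀ = 3.158 m/s²; v = 1.64 ft/s = 0.4999 m/s.
r = 0.07913 m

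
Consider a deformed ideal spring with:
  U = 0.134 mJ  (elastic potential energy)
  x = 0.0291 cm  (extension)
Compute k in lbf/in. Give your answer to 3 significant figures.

Rearranging U = ½k·x² for k: k = 2U/x².
U = 0.134 mJ = 1.340×10^-4 J; x = 0.0291 cm = 2.910×10^-4 m.
k = 3165 N/m
3165 N/m × (1 lbf/in / 175.1 N/m) = 18.07 lbf/in

18.1 lbf/in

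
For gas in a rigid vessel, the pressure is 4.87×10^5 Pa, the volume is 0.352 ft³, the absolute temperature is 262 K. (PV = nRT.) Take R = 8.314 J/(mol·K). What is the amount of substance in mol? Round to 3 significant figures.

Solving PV = nRT for n: n = PV/(RT).
P = 4.87×10^5 Pa; V = 0.352 ft³ = 0.009968 m³; T = 262 K; R = 8.314 J/(mol·K).
n = 2.228 mol

2.23 mol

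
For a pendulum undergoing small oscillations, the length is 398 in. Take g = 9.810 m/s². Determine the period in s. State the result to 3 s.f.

T is given directly by: T = 2π√(L/g).
L = 398 in = 10.11 m; g = 9.810 m/s².
T = 6.378 s

6.38 s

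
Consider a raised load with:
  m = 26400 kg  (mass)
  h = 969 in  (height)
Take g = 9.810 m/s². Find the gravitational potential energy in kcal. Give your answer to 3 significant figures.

PE is given directly by: PE = mgh.
m = 26400 kg; h = 969 in = 24.61 m; g = 9.810 m/s².
PE = 6.374×10^6 J
6.374×10^6 J × (1 kcal / 4184 J) = 1523 kcal

1520 kcal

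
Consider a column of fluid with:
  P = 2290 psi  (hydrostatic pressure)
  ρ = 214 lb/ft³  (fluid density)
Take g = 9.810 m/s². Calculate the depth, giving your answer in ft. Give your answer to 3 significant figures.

1540 ft

Solving P = ρ·g·h for h: h = P/(ρ·g).
P = 2290 psi = 1.579×10^7 Pa; ρ = 214 lb/ft³ = 3428 kg/m³; g = 9.810 m/s².
h = 469.5 m
469.5 m × (1 ft / 0.3048 m) = 1540 ft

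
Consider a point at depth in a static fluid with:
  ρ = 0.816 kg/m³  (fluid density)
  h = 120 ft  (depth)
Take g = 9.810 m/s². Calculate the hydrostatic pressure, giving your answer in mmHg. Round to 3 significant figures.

P is given directly by: P = ρgh.
ρ = 0.816 kg/m³; h = 120 ft = 36.58 m; g = 9.810 m/s².
P = 292.8 Pa
292.8 Pa × (1 mmHg / 133.3 Pa) = 2.196 mmHg

2.20 mmHg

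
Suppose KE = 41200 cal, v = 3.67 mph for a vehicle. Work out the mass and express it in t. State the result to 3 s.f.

128 t

Rearranging KE = ½mv² for m: m = 2·KE/v².
KE = 41200 cal = 1.724×10^5 J; v = 3.67 mph = 1.641 m/s.
m = 1.281×10^5 kg
1.281×10^5 kg × (1 t / 1000 kg) = 128.1 t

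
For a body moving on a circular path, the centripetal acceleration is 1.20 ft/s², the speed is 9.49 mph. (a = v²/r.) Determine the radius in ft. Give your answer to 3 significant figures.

161 ft

Solving a = v²/r for r: r = v²/a.
a = 1.20 ft/s² = 0.3658 m/s²; v = 9.49 mph = 4.242 m/s.
r = 49.21 m
49.21 m × (1 ft / 0.3048 m) = 161.4 ft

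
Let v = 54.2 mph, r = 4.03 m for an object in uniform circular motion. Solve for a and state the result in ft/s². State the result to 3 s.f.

478 ft/s²

Directly: a = v²/r.
v = 54.2 mph = 24.23 m/s; r = 4.03 m.
a = 145.7 m/s²
145.7 m/s² × (1 ft/s² / 0.3048 m/s²) = 477.9 ft/s²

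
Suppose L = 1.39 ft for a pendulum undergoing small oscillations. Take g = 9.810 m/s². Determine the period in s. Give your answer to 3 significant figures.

T is given directly by: T = 2π√(L/g).
L = 1.39 ft = 0.4237 m; g = 9.810 m/s².
T = 1.306 s

1.31 s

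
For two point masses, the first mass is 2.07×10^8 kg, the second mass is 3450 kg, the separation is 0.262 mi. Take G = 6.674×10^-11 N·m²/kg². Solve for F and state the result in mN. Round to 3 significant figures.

Directly: F = Gm₁m₂/r².
m₁ = 2.07×10^8 kg; m₂ = 3450 kg; r = 0.262 mi = 421.6 m; G = 6.674×10^-11 N·m²/kg².
F = 2.681×10^-4 N
2.681×10^-4 N × (1 mN / 0.001000 N) = 0.2681 mN

0.268 mN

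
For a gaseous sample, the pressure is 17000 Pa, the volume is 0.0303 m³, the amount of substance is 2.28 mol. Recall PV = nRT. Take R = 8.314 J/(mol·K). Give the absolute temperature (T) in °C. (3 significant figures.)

-246 °C

From the ideal-gas law: T = PV/(nR).
P = 17000 Pa; V = 0.0303 m³; n = 2.28 mol; R = 8.314 J/(mol·K).
T = 27.17 K
27.17 K − 273.15 = -246.0 °C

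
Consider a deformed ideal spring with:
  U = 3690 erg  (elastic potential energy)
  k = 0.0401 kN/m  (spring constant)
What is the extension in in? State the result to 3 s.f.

Solving U = ½k·x² for x: x = √(2U/k).
U = 3690 erg = 3.690×10^-4 J; k = 0.0401 kN/m = 40.10 N/m.
x = 0.004290 m
0.004290 m × (1 in / 0.02540 m) = 0.1689 in

0.169 in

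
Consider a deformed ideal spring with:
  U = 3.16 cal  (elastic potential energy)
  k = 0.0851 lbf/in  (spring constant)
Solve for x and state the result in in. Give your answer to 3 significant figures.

Rearranging: x = √(2U/k).
U = 3.16 cal = 13.22 J; k = 0.0851 lbf/in = 14.90 N/m.
x = 1.332 m
1.332 m × (1 in / 0.02540 m) = 52.44 in

52.4 in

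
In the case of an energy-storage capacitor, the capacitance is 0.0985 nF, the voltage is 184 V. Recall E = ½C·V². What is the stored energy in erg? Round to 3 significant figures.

16.7 erg

E is given directly by: E = ½CV².
C = 0.0985 nF = 9.850×10^-11 F; V = 184 V.
E = 1.667×10^-6 J
1.667×10^-6 J × (1 erg / 1.000×10^-7 J) = 16.67 erg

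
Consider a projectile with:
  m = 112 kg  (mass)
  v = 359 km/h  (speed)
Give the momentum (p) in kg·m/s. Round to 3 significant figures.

Directly: p = mv.
m = 112 kg; v = 359 km/h = 99.72 m/s.
p = 11169 kg·m/s  (the unit combination reduces to kg·m/s = kg·m/s)

11200 kg·m/s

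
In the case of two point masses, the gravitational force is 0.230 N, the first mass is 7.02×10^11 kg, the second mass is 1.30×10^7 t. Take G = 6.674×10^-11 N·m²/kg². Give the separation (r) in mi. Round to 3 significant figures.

1010 mi

Rearranging F = G·m₁·m₂/r² for r: r = √(G·m₁m₂/F).
F = 0.230 N; m₁ = 7.02×10^11 kg; m₂ = 1.30×10^7 t = 1.300×10^10 kg; G = 6.674×10^-11 N·m²/kg².
r = 1.627×10^6 m
1.627×10^6 m × (1 mi / 1609 m) = 1011 mi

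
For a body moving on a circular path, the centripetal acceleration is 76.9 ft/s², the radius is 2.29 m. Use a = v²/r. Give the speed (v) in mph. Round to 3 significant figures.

16.4 mph

Rearranging: v = √(a·r).
a = 76.9 ft/s² = 23.44 m/s²; r = 2.29 m.
v = 7.326 m/s
7.326 m/s × (1 mph / 0.4470 m/s) = 16.39 mph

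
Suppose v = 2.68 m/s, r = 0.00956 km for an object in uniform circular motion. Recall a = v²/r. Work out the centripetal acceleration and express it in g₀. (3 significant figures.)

0.0766 g₀

a is given directly by: a = v²/r.
v = 2.68 m/s; r = 0.00956 km = 9.560 m.
a = 0.7513 m/s²
0.7513 m/s² × (1 g₀ / 9.807 m/s²) = 0.07661 g₀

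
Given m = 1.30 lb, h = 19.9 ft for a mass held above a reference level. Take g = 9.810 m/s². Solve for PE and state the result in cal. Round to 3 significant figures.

8.39 cal

PE is given directly by: PE = mgh.
m = 1.30 lb = 0.5897 kg; h = 19.9 ft = 6.066 m; g = 9.810 m/s².
PE = 35.09 J
35.09 J × (1 cal / 4.184 J) = 8.386 cal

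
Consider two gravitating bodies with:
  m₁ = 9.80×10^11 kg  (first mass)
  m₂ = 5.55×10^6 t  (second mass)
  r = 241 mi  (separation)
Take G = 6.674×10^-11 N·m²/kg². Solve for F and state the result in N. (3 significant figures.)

Directly: F = Gm₁m₂/r².
m₁ = 9.80×10^11 kg; m₂ = 5.55×10^6 t = 5.550×10^9 kg; r = 241 mi = 3.879×10^5 m; G = 6.674×10^-11 N·m²/kg².
F = 2.413 N

2.41 N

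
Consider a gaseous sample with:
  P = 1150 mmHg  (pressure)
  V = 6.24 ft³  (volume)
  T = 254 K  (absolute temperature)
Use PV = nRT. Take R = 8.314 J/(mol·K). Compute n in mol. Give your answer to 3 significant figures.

Solving PV = nRT for n: n = PV/(RT).
P = 1150 mmHg = 1.533×10^5 Pa; V = 6.24 ft³ = 0.1767 m³; T = 254 K; R = 8.314 J/(mol·K).
n = 12.83 mol

12.8 mol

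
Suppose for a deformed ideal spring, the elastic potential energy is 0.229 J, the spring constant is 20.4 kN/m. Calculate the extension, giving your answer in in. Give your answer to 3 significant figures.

Solving U = ½k·x² for x: x = √(2U/k).
U = 0.229 J; k = 20.4 kN/m = 20400 N/m.
x = 0.004738 m
0.004738 m × (1 in / 0.02540 m) = 0.1865 in

0.187 in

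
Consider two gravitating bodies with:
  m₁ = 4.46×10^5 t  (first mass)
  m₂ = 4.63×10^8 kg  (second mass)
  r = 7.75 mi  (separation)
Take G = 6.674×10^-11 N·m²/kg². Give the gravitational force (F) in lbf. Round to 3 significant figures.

F is given directly by: F = Gm₁m₂/r².
m₁ = 4.46×10^5 t = 4.460×10^8 kg; m₂ = 4.63×10^8 kg; r = 7.75 mi = 12472 m; G = 6.674×10^-11 N·m²/kg².
F = 0.08859 N  (the unit combination reduces to kg·m/s² = N)
0.08859 N × (1 lbf / 4.448 N) = 0.01992 lbf

0.0199 lbf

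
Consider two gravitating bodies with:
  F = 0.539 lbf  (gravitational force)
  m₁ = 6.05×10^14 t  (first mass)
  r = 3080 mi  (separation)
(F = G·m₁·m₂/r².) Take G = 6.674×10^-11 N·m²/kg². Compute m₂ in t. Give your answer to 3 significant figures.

From Newton's law of gravitation: m₂ = F·r²/(G·m₁).
F = 0.539 lbf = 2.398 N; m₁ = 6.05×10^14 t = 6.050×10^17 kg; r = 3080 mi = 4.957×10^6 m; G = 6.674×10^-11 N·m²/kg².
m₂ = 1.459×10^6 kg
1.459×10^6 kg × (1 t / 1000 kg) = 1459 t

1460 t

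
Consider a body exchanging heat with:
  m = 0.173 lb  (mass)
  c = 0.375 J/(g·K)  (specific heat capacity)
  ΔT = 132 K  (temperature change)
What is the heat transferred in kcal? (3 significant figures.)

Q is given directly by: Q = mcΔT.
m = 0.173 lb = 0.07847 kg; c = 0.375 J/(g·K) = 375.0 J/(kg·K); ΔT = 132 K.
Q = 3884 J
3884 J × (1 kcal / 4184 J) = 0.9284 kcal

0.928 kcal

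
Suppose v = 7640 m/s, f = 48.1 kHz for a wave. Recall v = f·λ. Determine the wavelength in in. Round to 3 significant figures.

Rearranging v = f·λ for λ: λ = v/f.
v = 7640 m/s; f = 48.1 kHz = 48100 Hz.
λ = 0.1588 m
0.1588 m × (1 in / 0.02540 m) = 6.253 in

6.25 in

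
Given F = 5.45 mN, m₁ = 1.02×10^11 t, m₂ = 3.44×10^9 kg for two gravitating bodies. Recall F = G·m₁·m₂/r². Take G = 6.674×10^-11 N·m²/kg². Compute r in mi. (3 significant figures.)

Solving F = G·m₁·m₂/r² for r: r = √(G·m₁m₂/F).
F = 5.45 mN = 0.005450 N; m₁ = 1.02×10^11 t = 1.020×10^14 kg; m₂ = 3.44×10^9 kg; G = 6.674×10^-11 N·m²/kg².
r = 6.555×10^7 m
6.555×10^7 m × (1 mi / 1609 m) = 40731 mi

40700 mi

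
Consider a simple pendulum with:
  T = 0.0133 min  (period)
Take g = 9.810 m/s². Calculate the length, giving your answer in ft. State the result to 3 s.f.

0.519 ft

Solving T = 2π√(L/g) for L: L = g·(T/2π)².
T = 0.0133 min = 0.7980 s; g = 9.810 m/s².
L = 0.1582 m
0.1582 m × (1 ft / 0.3048 m) = 0.5192 ft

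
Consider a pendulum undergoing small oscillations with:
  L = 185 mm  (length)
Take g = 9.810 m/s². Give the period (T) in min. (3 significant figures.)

0.0144 min

T is given directly by: T = 2π√(L/g).
L = 185 mm = 0.1850 m; g = 9.810 m/s².
T = 0.8628 s
0.8628 s × (1 min / 60.00 s) = 0.01438 min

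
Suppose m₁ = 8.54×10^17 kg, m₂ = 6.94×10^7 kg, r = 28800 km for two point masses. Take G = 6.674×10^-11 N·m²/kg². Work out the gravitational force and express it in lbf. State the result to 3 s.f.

F is given directly by: F = Gm₁m₂/r².
m₁ = 8.54×10^17 kg; m₂ = 6.94×10^7 kg; r = 28800 km = 2.880×10^7 m; G = 6.674×10^-11 N·m²/kg².
F = 4.769 N
4.769 N × (1 lbf / 4.448 N) = 1.072 lbf

1.07 lbf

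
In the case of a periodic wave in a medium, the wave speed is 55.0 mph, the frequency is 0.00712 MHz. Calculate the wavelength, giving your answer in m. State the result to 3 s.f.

Solving v = f·λ for λ: λ = v/f.
v = 55.0 mph = 24.59 m/s; f = 0.00712 MHz = 7120 Hz.
λ = 0.003453 m

0.00345 m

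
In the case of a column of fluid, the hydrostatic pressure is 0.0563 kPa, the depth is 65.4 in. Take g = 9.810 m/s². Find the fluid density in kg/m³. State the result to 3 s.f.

3.45 kg/m³

Rearranging P = ρ·g·h for ρ: ρ = P/(g·h).
P = 0.0563 kPa = 56.30 Pa; h = 65.4 in = 1.661 m; g = 9.810 m/s².
ρ = 3.455 kg/m³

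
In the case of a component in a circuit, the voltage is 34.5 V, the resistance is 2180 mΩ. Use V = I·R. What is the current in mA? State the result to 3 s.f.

15800 mA

From Ohm's law: I = V/R.
V = 34.5 V; R = 2180 mΩ = 2.180 Ω.
I = 15.83 A
15.83 A × (1 mA / 0.001000 A) = 15826 mA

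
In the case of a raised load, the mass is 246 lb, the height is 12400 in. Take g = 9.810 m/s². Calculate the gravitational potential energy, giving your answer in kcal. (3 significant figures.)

82.4 kcal

PE is given directly by: PE = mgh.
m = 246 lb = 111.6 kg; h = 12400 in = 315.0 m; g = 9.810 m/s².
PE = 3.448×10^5 J
3.448×10^5 J × (1 kcal / 4184 J) = 82.40 kcal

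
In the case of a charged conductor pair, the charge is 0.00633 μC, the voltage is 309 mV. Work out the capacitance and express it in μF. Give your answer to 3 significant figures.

0.0205 μF

C is given directly by: C = Q/V.
Q = 0.00633 μC = 6.330×10^-9 C; V = 309 mV = 0.3090 V.
C = 2.049×10^-8 F
2.049×10^-8 F × (1 μF / 1.000×10^-6 F) = 0.02049 μF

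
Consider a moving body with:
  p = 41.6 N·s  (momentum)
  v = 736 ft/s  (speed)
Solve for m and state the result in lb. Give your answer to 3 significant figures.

0.409 lb

Rearranging: m = p/v.
p = 41.6 N·s = 41.60 kg·m/s; v = 736 ft/s = 224.3 m/s.
m = 0.1854 kg
0.1854 kg × (1 lb / 0.4536 kg) = 0.4088 lb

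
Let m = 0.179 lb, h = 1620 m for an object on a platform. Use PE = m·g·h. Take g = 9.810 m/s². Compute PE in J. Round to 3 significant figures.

Directly: PE = mgh.
m = 0.179 lb = 0.08119 kg; h = 1620 m; g = 9.810 m/s².
PE = 1290 J  (the unit combination reduces to kg·m²/s² = J)

1290 J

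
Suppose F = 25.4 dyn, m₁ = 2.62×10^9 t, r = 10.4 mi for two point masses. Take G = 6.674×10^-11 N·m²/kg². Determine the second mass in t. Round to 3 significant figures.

From Newton's law of gravitation: m₂ = F·r²/(G·m₁).
F = 25.4 dyn = 2.540×10^-4 N; m₁ = 2.62×10^9 t = 2.620×10^12 kg; r = 10.4 mi = 16737 m; G = 6.674×10^-11 N·m²/kg².
m₂ = 406.9 kg
406.9 kg × (1 t / 1000 kg) = 0.4069 t

0.407 t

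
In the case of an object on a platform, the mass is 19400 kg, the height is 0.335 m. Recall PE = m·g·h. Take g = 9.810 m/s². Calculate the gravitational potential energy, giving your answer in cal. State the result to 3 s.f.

PE is given directly by: PE = mgh.
m = 19400 kg; h = 0.335 m; g = 9.810 m/s².
PE = 63755 J
63755 J × (1 cal / 4.184 J) = 15238 cal

15200 cal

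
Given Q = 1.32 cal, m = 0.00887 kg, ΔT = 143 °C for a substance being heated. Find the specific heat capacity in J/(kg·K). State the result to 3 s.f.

Rearranging Q = m·c·ΔT for c: c = Q/(m·ΔT).
Q = 1.32 cal = 5.523 J; m = 0.00887 kg; ΔT = 143 °C = 143.0 K.
c = 4.354 J/(kg·K)

4.35 J/(kg·K)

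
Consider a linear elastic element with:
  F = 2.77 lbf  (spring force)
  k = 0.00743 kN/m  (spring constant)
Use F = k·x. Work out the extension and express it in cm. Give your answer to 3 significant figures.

166 cm

Rearranging: x = F/k.
F = 2.77 lbf = 12.32 N; k = 0.00743 kN/m = 7.430 N/m.
x = 1.658 m
1.658 m × (1 cm / 0.01000 m) = 165.8 cm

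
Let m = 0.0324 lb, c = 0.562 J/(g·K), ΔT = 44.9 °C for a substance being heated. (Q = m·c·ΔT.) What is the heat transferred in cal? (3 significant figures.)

Directly: Q = mcΔT.
m = 0.0324 lb = 0.01470 kg; c = 0.562 J/(g·K) = 562.0 J/(kg·K); ΔT = 44.9 °C = 44.90 K.
Q = 370.8 J
370.8 J × (1 cal / 4.184 J) = 88.63 cal

88.6 cal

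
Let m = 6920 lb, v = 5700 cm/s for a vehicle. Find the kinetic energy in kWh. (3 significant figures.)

KE is given directly by: KE = ½mv².
m = 6920 lb = 3139 kg; v = 5700 cm/s = 57.00 m/s.
KE = 5.099×10^6 J
5.099×10^6 J × (1 kWh / 3.600×10^6 J) = 1.416 kWh

1.42 kWh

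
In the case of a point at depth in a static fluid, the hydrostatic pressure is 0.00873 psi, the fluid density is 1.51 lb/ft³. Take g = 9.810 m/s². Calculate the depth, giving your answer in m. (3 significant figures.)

0.254 m

Solving P = ρ·g·h for h: h = P/(ρ·g).
P = 0.00873 psi = 60.19 Pa; ρ = 1.51 lb/ft³ = 24.19 kg/m³; g = 9.810 m/s².
h = 0.2537 m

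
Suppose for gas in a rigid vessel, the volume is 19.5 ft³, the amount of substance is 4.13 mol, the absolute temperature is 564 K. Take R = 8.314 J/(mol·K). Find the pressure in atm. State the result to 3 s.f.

From the ideal-gas law: P = nRT/V.
V = 19.5 ft³ = 0.5522 m³; n = 4.13 mol; T = 564 K; R = 8.314 J/(mol·K).
P = 35072 Pa
35072 Pa × (1 atm / 1.013×10^5 Pa) = 0.3461 atm

0.346 atm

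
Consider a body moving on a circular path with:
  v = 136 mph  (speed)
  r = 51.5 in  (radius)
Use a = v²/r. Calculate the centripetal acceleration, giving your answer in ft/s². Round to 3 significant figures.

Directly: a = v²/r.
v = 136 mph = 60.80 m/s; r = 51.5 in = 1.308 m.
a = 2826 m/s²
2826 m/s² × (1 ft/s² / 0.3048 m/s²) = 9271 ft/s²

9270 ft/s²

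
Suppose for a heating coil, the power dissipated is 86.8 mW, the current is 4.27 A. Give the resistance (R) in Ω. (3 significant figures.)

Rearranging: R = P/I².
P = 86.8 mW = 0.08680 W; I = 4.27 A.
R = 0.004761 Ω

0.00476 Ω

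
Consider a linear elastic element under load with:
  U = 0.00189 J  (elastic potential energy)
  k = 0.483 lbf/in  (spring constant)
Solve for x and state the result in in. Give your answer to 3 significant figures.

0.263 in

Solving U = ½k·x² for x: x = √(2U/k).
U = 0.00189 J; k = 0.483 lbf/in = 84.59 N/m.
x = 0.006685 m
0.006685 m × (1 in / 0.02540 m) = 0.2632 in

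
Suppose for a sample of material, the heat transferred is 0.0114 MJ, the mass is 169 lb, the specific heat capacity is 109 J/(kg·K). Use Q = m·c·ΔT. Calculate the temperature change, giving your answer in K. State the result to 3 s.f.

1.36 K

Solving Q = m·c·ΔT for ΔT: ΔT = Q/(m·c).
Q = 0.0114 MJ = 11400 J; m = 169 lb = 76.66 kg; c = 109 J/(kg·K).
ΔT = 1.364 K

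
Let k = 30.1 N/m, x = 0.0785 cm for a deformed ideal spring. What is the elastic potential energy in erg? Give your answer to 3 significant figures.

Directly: U = ½kx².
k = 30.1 N/m; x = 0.0785 cm = 7.850×10^-4 m.
U = 9.274×10^-6 J  (the unit combination reduces to kg·m²/s² = J)
9.274×10^-6 J × (1 erg / 1.000×10^-7 J) = 92.74 erg

92.7 erg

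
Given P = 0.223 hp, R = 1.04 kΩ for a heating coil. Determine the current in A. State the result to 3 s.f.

0.400 A

Solving P = I²R for I: I = √(P/R).
P = 0.223 hp = 166.3 W; R = 1.04 kΩ = 1040 Ω.
I = 0.3999 A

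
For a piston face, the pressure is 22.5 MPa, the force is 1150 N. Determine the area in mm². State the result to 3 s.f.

51.1 mm²

Solving P = F/A for A: A = F/P.
P = 22.5 MPa = 2.250×10^7 Pa; F = 1150 N.
A = 5.111×10^-5 m²
5.111×10^-5 m² × (1 mm² / 1.000×10^-6 m²) = 51.11 mm²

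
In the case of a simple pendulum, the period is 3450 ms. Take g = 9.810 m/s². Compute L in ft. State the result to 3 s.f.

9.70 ft

Rearranging T = 2π√(L/g) for L: L = g·(T/2π)².
T = 3450 ms = 3.450 s; g = 9.810 m/s².
L = 2.958 m
2.958 m × (1 ft / 0.3048 m) = 9.704 ft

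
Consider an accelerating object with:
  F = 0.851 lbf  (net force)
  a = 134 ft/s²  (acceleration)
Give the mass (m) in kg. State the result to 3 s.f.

0.0927 kg

From Newton's second law: m = F/a.
F = 0.851 lbf = 3.785 N; a = 134 ft/s² = 40.84 m/s².
m = 0.09268 kg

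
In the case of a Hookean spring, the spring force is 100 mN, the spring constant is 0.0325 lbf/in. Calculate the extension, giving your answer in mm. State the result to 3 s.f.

17.6 mm

From Hooke's law: x = F/k.
F = 100 mN = 0.1000 N; k = 0.0325 lbf/in = 5.692 N/m.
x = 0.01757 m
0.01757 m × (1 mm / 0.001000 m) = 17.57 mm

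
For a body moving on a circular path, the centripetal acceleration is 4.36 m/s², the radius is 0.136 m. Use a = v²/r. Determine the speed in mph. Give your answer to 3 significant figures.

1.72 mph

Rearranging: v = √(a·r).
a = 4.36 m/s²; r = 0.136 m.
v = 0.7700 m/s
0.7700 m/s × (1 mph / 0.4470 m/s) = 1.723 mph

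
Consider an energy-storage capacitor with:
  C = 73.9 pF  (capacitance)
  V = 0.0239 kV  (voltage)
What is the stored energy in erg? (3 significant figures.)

0.211 erg

Directly: E = ½CV².
C = 73.9 pF = 7.390×10^-11 F; V = 0.0239 kV = 23.90 V.
E = 2.111×10^-8 J
2.111×10^-8 J × (1 erg / 1.000×10^-7 J) = 0.2111 erg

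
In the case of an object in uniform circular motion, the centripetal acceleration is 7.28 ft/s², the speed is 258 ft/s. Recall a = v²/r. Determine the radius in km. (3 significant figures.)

Rearranging a = v²/r for r: r = v²/a.
a = 7.28 ft/s² = 2.219 m/s²; v = 258 ft/s = 78.64 m/s.
r = 2787 m
2787 m × (1 km / 1000 m) = 2.787 km

2.79 km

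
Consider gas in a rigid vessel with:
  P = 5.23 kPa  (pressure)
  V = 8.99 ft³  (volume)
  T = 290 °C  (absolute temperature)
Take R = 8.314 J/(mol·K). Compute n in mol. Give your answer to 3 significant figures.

0.284 mol

Solving PV = nRT for n: n = PV/(RT).
P = 5.23 kPa = 5230 Pa; V = 8.99 ft³ = 0.2546 m³; T = 290 °C = 563.1 K; R = 8.314 J/(mol·K).
n = 0.2844 mol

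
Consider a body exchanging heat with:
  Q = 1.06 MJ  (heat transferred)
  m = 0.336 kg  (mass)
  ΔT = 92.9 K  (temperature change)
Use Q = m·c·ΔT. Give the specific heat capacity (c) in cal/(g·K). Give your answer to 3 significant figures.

8.12 cal/(g·K)

Solving Q = m·c·ΔT for c: c = Q/(m·ΔT).
Q = 1.06 MJ = 1.060×10^6 J; m = 0.336 kg; ΔT = 92.9 K.
c = 33959 J/(kg·K)
33959 J/(kg·K) × (1 cal/(g·K) / 4184 J/(kg·K)) = 8.116 cal/(g·K)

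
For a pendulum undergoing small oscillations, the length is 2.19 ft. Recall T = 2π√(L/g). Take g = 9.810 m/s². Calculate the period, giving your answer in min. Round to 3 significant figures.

0.0273 min

Directly: T = 2π√(L/g).
L = 2.19 ft = 0.6675 m; g = 9.810 m/s².
T = 1.639 s
1.639 s × (1 min / 60.00 s) = 0.02732 min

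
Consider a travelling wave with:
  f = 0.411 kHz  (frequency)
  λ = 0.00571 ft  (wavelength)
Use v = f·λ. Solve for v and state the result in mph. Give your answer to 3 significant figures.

1.60 mph

Directly: v = fλ.
f = 0.411 kHz = 411.0 Hz; λ = 0.00571 ft = 0.001740 m.
v = 0.7153 m/s
0.7153 m/s × (1 mph / 0.4470 m/s) = 1.600 mph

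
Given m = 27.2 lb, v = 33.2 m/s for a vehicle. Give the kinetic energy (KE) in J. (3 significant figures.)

6800 J

Directly: KE = ½mv².
m = 27.2 lb = 12.34 kg; v = 33.2 m/s.
KE = 6800 J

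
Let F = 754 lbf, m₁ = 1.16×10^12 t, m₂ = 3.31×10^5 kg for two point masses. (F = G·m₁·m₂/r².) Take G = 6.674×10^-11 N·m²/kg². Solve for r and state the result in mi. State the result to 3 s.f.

From Newton's law of gravitation: r = √(G·m₁m₂/F).
F = 754 lbf = 3354 N; m₁ = 1.16×10^12 t = 1.160×10^15 kg; m₂ = 3.31×10^5 kg; G = 6.674×10^-11 N·m²/kg².
r = 2764 m
2764 m × (1 mi / 1609 m) = 1.718 mi

1.72 mi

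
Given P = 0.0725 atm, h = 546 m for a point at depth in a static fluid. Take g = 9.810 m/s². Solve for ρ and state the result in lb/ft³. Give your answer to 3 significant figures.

0.0856 lb/ft³

Rearranging: ρ = P/(g·h).
P = 0.0725 atm = 7346 Pa; h = 546 m; g = 9.810 m/s².
ρ = 1.371 kg/m³
1.371 kg/m³ × (1 lb/ft³ / 16.02 kg/m³) = 0.08562 lb/ft³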